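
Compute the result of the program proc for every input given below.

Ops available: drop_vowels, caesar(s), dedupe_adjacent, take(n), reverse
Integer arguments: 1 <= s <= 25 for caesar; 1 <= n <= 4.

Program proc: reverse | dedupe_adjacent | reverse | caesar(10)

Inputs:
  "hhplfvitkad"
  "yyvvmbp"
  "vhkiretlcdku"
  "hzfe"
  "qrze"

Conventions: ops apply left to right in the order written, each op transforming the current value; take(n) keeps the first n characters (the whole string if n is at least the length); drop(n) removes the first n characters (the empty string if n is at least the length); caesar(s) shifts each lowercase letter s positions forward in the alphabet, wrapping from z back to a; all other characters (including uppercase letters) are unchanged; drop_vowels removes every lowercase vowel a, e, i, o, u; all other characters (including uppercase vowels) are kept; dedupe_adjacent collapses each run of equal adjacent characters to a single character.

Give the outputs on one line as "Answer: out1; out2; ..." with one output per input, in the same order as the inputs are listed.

Execution, op by op:
  "hhplfvitkad" -> "daktivflphh" -> "daktivflph" -> "hplfvitkad" -> "rzvpfsdukn"
  "yyvvmbp" -> "pbmvvyy" -> "pbmvy" -> "yvmbp" -> "ifwlz"
  "vhkiretlcdku" -> "ukdclterikhv" -> "ukdclterikhv" -> "vhkiretlcdku" -> "frusbodvmnue"
  "hzfe" -> "efzh" -> "efzh" -> "hzfe" -> "rjpo"
  "qrze" -> "ezrq" -> "ezrq" -> "qrze" -> "abjo"

"rzvpfsdukn"; "ifwlz"; "frusbodvmnue"; "rjpo"; "abjo"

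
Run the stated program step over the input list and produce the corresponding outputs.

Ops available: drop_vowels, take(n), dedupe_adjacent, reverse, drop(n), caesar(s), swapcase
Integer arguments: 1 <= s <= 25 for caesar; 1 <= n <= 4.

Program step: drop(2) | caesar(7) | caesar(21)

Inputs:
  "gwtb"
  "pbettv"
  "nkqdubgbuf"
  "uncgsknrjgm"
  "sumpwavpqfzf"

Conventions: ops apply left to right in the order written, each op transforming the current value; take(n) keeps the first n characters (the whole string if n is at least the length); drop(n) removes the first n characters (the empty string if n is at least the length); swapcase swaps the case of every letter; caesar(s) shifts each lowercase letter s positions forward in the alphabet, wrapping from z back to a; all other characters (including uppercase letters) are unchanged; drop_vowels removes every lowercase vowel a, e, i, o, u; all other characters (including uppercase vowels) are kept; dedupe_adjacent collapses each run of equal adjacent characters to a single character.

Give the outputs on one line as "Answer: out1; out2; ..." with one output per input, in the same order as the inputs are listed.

"vd"; "gvvx"; "sfwdidwh"; "eiumptlio"; "orycxrshbh"

Execution, op by op:
  "gwtb" -> "tb" -> "ai" -> "vd"
  "pbettv" -> "ettv" -> "laac" -> "gvvx"
  "nkqdubgbuf" -> "qdubgbuf" -> "xkbinibm" -> "sfwdidwh"
  "uncgsknrjgm" -> "cgsknrjgm" -> "jnzruyqnt" -> "eiumptlio"
  "sumpwavpqfzf" -> "mpwavpqfzf" -> "twdhcwxmgm" -> "orycxrshbh"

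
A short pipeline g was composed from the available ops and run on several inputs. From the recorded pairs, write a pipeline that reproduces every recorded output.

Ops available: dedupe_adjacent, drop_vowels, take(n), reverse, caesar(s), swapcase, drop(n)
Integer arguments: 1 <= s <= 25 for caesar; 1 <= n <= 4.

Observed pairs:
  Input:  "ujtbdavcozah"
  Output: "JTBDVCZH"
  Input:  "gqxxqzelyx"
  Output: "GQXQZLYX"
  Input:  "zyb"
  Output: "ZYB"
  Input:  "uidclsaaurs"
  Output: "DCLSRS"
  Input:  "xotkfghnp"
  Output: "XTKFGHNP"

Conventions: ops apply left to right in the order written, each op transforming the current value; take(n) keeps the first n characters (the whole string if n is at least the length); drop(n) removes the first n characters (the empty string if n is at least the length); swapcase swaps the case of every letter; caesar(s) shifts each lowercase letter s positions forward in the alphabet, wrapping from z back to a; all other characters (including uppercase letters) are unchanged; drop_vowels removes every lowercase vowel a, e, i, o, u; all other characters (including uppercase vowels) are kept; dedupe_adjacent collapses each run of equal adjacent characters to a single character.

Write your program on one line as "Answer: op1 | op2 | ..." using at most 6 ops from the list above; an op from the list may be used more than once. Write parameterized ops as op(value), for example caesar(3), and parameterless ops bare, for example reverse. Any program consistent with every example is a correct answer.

reverse | dedupe_adjacent | drop_vowels | swapcase | reverse

Check, running the answer program on each example:
  "ujtbdavcozah" -> "hazocvadbtju" -> "hazocvadbtju" -> "hzcvdbtj" -> "HZCVDBTJ" -> "JTBDVCZH"
  "gqxxqzelyx" -> "xylezqxxqg" -> "xylezqxqg" -> "xylzqxqg" -> "XYLZQXQG" -> "GQXQZLYX"
  "zyb" -> "byz" -> "byz" -> "byz" -> "BYZ" -> "ZYB"
  "uidclsaaurs" -> "sruaaslcdiu" -> "sruaslcdiu" -> "srslcd" -> "SRSLCD" -> "DCLSRS"
  "xotkfghnp" -> "pnhgfktox" -> "pnhgfktox" -> "pnhgfktx" -> "PNHGFKTX" -> "XTKFGHNP"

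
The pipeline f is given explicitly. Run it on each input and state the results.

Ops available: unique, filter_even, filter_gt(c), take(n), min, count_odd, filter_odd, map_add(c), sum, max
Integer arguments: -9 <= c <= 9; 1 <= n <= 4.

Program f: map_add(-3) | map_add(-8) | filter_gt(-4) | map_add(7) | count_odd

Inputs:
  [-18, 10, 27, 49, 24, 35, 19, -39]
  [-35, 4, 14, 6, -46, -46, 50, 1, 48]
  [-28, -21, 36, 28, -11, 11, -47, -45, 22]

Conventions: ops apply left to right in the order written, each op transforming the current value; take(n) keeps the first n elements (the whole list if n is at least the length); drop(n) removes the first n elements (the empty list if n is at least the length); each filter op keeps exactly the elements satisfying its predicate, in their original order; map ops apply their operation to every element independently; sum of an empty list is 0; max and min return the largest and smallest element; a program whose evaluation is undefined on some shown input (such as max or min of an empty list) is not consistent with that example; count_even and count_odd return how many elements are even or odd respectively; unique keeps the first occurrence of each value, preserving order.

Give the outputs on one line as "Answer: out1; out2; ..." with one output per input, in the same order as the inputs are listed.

4; 0; 1

Execution, op by op:
  [-18, 10, 27, 49, 24, 35, 19, -39] -> [-21, 7, 24, 46, 21, 32, 16, -42] -> [-29, -1, 16, 38, 13, 24, 8, -50] -> [-1, 16, 38, 13, 24, 8] -> [6, 23, 45, 20, 31, 15] -> 4
  [-35, 4, 14, 6, -46, -46, 50, 1, 48] -> [-38, 1, 11, 3, -49, -49, 47, -2, 45] -> [-46, -7, 3, -5, -57, -57, 39, -10, 37] -> [3, 39, 37] -> [10, 46, 44] -> 0
  [-28, -21, 36, 28, -11, 11, -47, -45, 22] -> [-31, -24, 33, 25, -14, 8, -50, -48, 19] -> [-39, -32, 25, 17, -22, 0, -58, -56, 11] -> [25, 17, 0, 11] -> [32, 24, 7, 18] -> 1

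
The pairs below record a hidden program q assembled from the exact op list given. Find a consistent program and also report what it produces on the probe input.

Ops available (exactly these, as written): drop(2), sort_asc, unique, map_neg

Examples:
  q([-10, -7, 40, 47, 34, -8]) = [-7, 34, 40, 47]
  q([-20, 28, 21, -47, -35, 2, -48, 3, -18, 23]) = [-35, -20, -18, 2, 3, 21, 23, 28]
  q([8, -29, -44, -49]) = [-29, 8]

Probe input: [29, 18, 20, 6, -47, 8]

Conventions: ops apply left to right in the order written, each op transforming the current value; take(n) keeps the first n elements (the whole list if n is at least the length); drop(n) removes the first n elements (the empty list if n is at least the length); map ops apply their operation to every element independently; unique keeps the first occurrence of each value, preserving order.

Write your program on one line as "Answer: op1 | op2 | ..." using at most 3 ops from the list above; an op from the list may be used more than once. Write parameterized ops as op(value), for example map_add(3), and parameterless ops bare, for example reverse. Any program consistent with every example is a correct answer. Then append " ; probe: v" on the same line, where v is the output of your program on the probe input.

sort_asc | drop(2) ; probe: [8, 18, 20, 29]

Check, running the answer program on each example:
  [-10, -7, 40, 47, 34, -8] -> [-10, -8, -7, 34, 40, 47] -> [-7, 34, 40, 47]
  [-20, 28, 21, -47, -35, 2, -48, 3, -18, 23] -> [-48, -47, -35, -20, -18, 2, 3, 21, 23, 28] -> [-35, -20, -18, 2, 3, 21, 23, 28]
  [8, -29, -44, -49] -> [-49, -44, -29, 8] -> [-29, 8]
  probe: [29, 18, 20, 6, -47, 8] -> [-47, 6, 8, 18, 20, 29] -> [8, 18, 20, 29]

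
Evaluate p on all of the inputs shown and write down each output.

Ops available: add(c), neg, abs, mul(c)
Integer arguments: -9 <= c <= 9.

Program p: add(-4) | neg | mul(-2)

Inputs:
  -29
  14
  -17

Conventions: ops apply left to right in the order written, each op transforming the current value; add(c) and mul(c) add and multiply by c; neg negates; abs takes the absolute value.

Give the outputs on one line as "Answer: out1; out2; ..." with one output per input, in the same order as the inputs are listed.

Execution, op by op:
  -29 -> -33 -> 33 -> -66
  14 -> 10 -> -10 -> 20
  -17 -> -21 -> 21 -> -42

-66; 20; -42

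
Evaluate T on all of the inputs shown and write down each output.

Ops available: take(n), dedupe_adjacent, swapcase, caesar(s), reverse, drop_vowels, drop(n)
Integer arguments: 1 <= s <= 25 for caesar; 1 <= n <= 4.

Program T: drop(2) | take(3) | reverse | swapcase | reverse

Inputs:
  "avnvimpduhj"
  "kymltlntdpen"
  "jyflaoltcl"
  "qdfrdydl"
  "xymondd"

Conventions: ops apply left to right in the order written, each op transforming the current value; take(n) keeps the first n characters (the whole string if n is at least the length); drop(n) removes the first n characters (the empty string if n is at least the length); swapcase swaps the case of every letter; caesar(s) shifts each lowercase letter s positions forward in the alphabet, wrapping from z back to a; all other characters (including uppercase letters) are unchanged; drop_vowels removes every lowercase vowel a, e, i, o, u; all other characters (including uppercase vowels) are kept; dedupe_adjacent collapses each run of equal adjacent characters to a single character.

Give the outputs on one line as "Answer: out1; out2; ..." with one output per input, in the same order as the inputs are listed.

"NVI"; "MLT"; "FLA"; "FRD"; "MON"

Execution, op by op:
  "avnvimpduhj" -> "nvimpduhj" -> "nvi" -> "ivn" -> "IVN" -> "NVI"
  "kymltlntdpen" -> "mltlntdpen" -> "mlt" -> "tlm" -> "TLM" -> "MLT"
  "jyflaoltcl" -> "flaoltcl" -> "fla" -> "alf" -> "ALF" -> "FLA"
  "qdfrdydl" -> "frdydl" -> "frd" -> "drf" -> "DRF" -> "FRD"
  "xymondd" -> "mondd" -> "mon" -> "nom" -> "NOM" -> "MON"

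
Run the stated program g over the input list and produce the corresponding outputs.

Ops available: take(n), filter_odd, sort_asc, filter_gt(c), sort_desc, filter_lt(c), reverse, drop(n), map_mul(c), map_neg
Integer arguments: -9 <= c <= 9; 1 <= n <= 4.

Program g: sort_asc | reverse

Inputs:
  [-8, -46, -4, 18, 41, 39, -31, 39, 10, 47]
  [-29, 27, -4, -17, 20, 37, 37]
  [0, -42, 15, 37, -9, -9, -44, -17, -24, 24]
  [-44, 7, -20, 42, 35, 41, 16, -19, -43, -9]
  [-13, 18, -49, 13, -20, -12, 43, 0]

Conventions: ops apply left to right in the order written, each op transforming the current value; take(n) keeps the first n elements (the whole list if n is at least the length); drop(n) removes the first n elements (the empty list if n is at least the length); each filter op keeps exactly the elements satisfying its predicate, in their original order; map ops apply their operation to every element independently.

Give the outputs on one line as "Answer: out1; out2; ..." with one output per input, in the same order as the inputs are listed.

Execution, op by op:
  [-8, -46, -4, 18, 41, 39, -31, 39, 10, 47] -> [-46, -31, -8, -4, 10, 18, 39, 39, 41, 47] -> [47, 41, 39, 39, 18, 10, -4, -8, -31, -46]
  [-29, 27, -4, -17, 20, 37, 37] -> [-29, -17, -4, 20, 27, 37, 37] -> [37, 37, 27, 20, -4, -17, -29]
  [0, -42, 15, 37, -9, -9, -44, -17, -24, 24] -> [-44, -42, -24, -17, -9, -9, 0, 15, 24, 37] -> [37, 24, 15, 0, -9, -9, -17, -24, -42, -44]
  [-44, 7, -20, 42, 35, 41, 16, -19, -43, -9] -> [-44, -43, -20, -19, -9, 7, 16, 35, 41, 42] -> [42, 41, 35, 16, 7, -9, -19, -20, -43, -44]
  [-13, 18, -49, 13, -20, -12, 43, 0] -> [-49, -20, -13, -12, 0, 13, 18, 43] -> [43, 18, 13, 0, -12, -13, -20, -49]

[47, 41, 39, 39, 18, 10, -4, -8, -31, -46]; [37, 37, 27, 20, -4, -17, -29]; [37, 24, 15, 0, -9, -9, -17, -24, -42, -44]; [42, 41, 35, 16, 7, -9, -19, -20, -43, -44]; [43, 18, 13, 0, -12, -13, -20, -49]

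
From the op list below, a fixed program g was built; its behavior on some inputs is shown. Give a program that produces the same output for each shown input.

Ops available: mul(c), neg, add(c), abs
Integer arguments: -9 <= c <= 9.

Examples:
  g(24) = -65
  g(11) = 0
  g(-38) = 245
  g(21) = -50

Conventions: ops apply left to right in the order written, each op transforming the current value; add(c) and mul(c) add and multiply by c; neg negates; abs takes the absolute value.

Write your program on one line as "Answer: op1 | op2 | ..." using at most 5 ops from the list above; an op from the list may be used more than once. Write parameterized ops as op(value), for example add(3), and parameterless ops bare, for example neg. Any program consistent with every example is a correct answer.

add(-7) | neg | add(4) | mul(5)

Check, running the answer program on each example:
  24 -> 17 -> -17 -> -13 -> -65
  11 -> 4 -> -4 -> 0 -> 0
  -38 -> -45 -> 45 -> 49 -> 245
  21 -> 14 -> -14 -> -10 -> -50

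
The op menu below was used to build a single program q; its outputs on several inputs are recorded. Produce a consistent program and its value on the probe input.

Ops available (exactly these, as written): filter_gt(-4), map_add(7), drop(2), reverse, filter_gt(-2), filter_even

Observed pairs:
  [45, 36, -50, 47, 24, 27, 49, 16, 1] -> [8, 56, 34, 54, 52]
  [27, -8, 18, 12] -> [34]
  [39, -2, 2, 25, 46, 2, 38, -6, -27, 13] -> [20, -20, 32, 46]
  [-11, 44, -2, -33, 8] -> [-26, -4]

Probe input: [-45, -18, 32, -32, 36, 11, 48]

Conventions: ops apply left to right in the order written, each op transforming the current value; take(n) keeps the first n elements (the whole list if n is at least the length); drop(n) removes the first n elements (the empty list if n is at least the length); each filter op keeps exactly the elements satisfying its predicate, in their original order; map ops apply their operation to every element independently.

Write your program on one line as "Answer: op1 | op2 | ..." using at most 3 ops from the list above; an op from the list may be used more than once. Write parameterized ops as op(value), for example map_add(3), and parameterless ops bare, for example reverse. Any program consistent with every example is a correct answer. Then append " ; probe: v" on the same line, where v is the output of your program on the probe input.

map_add(7) | reverse | filter_even ; probe: [18, -38]

Check, running the answer program on each example:
  [45, 36, -50, 47, 24, 27, 49, 16, 1] -> [52, 43, -43, 54, 31, 34, 56, 23, 8] -> [8, 23, 56, 34, 31, 54, -43, 43, 52] -> [8, 56, 34, 54, 52]
  [27, -8, 18, 12] -> [34, -1, 25, 19] -> [19, 25, -1, 34] -> [34]
  [39, -2, 2, 25, 46, 2, 38, -6, -27, 13] -> [46, 5, 9, 32, 53, 9, 45, 1, -20, 20] -> [20, -20, 1, 45, 9, 53, 32, 9, 5, 46] -> [20, -20, 32, 46]
  [-11, 44, -2, -33, 8] -> [-4, 51, 5, -26, 15] -> [15, -26, 5, 51, -4] -> [-26, -4]
  probe: [-45, -18, 32, -32, 36, 11, 48] -> [-38, -11, 39, -25, 43, 18, 55] -> [55, 18, 43, -25, 39, -11, -38] -> [18, -38]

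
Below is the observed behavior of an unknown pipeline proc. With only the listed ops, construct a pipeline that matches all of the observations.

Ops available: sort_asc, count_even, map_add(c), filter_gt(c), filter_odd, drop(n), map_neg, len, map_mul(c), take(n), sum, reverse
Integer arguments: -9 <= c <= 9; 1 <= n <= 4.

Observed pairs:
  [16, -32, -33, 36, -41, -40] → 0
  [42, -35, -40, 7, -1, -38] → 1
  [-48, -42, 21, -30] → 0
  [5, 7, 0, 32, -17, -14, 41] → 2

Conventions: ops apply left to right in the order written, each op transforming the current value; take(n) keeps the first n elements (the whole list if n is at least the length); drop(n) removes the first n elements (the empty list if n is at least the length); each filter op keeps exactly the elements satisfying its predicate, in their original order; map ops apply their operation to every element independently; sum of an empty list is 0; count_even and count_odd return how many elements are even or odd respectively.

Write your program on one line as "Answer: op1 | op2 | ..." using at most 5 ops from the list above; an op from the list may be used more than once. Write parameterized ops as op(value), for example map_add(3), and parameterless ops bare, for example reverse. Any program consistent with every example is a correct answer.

reverse | filter_odd | drop(2) | map_add(5) | count_even

Check, running the answer program on each example:
  [16, -32, -33, 36, -41, -40] -> [-40, -41, 36, -33, -32, 16] -> [-41, -33] -> [] -> [] -> 0
  [42, -35, -40, 7, -1, -38] -> [-38, -1, 7, -40, -35, 42] -> [-1, 7, -35] -> [-35] -> [-30] -> 1
  [-48, -42, 21, -30] -> [-30, 21, -42, -48] -> [21] -> [] -> [] -> 0
  [5, 7, 0, 32, -17, -14, 41] -> [41, -14, -17, 32, 0, 7, 5] -> [41, -17, 7, 5] -> [7, 5] -> [12, 10] -> 2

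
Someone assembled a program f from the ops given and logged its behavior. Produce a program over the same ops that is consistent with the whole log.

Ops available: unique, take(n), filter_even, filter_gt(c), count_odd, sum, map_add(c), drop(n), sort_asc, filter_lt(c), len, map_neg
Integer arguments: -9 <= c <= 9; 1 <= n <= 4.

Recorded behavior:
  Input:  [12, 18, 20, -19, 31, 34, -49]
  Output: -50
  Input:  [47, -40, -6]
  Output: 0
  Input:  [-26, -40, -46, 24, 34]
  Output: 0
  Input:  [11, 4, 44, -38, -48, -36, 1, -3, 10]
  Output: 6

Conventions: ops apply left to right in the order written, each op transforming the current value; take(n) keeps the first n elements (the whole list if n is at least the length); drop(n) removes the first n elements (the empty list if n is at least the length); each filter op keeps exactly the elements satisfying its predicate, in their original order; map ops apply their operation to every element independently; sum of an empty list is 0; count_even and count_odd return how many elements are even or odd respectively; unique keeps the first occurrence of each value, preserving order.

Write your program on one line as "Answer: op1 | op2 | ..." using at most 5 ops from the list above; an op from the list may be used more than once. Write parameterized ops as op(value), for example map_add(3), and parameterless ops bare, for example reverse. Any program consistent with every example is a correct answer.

map_add(9) | filter_even | filter_lt(8) | sum

Check, running the answer program on each example:
  [12, 18, 20, -19, 31, 34, -49] -> [21, 27, 29, -10, 40, 43, -40] -> [-10, 40, -40] -> [-10, -40] -> -50
  [47, -40, -6] -> [56, -31, 3] -> [56] -> [] -> 0
  [-26, -40, -46, 24, 34] -> [-17, -31, -37, 33, 43] -> [] -> [] -> 0
  [11, 4, 44, -38, -48, -36, 1, -3, 10] -> [20, 13, 53, -29, -39, -27, 10, 6, 19] -> [20, 10, 6] -> [6] -> 6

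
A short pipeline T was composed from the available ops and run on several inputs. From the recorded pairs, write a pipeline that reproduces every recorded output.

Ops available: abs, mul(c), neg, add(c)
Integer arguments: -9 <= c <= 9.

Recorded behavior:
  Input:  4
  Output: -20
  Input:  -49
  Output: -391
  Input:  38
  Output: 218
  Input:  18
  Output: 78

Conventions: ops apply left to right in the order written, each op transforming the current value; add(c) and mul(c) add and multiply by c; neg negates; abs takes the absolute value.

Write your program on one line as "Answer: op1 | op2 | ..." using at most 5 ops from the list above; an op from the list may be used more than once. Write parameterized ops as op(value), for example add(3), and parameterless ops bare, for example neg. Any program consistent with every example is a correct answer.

add(-7) | mul(-1) | mul(-7) | add(1)

Check, running the answer program on each example:
  4 -> -3 -> 3 -> -21 -> -20
  -49 -> -56 -> 56 -> -392 -> -391
  38 -> 31 -> -31 -> 217 -> 218
  18 -> 11 -> -11 -> 77 -> 78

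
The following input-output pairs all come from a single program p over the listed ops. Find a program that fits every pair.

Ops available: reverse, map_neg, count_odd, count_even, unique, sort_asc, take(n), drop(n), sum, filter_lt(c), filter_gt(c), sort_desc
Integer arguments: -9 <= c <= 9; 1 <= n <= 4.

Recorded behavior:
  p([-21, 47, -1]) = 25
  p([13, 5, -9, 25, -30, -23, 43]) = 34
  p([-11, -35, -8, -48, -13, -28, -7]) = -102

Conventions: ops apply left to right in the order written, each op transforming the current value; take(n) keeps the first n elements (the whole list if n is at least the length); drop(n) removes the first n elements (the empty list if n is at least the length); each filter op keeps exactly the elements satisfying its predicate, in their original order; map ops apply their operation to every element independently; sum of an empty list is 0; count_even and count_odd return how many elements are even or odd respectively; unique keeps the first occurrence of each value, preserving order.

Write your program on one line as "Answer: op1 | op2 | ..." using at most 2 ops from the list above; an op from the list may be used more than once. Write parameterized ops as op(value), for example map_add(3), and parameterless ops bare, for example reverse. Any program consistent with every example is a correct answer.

take(4) | sum

Check, running the answer program on each example:
  [-21, 47, -1] -> [-21, 47, -1] -> 25
  [13, 5, -9, 25, -30, -23, 43] -> [13, 5, -9, 25] -> 34
  [-11, -35, -8, -48, -13, -28, -7] -> [-11, -35, -8, -48] -> -102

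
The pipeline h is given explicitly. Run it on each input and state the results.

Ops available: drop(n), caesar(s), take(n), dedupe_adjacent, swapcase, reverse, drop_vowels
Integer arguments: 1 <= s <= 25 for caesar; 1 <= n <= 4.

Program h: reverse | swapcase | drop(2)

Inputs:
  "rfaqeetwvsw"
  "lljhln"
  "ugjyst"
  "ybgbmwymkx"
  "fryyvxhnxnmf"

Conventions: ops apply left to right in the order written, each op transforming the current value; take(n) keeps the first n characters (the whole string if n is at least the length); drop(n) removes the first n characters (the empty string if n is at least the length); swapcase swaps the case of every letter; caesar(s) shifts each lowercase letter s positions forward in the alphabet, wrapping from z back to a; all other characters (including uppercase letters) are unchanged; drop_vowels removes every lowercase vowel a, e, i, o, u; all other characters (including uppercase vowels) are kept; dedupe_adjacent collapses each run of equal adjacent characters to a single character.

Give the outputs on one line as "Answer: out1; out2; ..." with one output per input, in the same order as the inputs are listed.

"VWTEEQAFR"; "HJLL"; "YJGU"; "MYWMBGBY"; "NXNHXVYYRF"

Execution, op by op:
  "rfaqeetwvsw" -> "wsvwteeqafr" -> "WSVWTEEQAFR" -> "VWTEEQAFR"
  "lljhln" -> "nlhjll" -> "NLHJLL" -> "HJLL"
  "ugjyst" -> "tsyjgu" -> "TSYJGU" -> "YJGU"
  "ybgbmwymkx" -> "xkmywmbgby" -> "XKMYWMBGBY" -> "MYWMBGBY"
  "fryyvxhnxnmf" -> "fmnxnhxvyyrf" -> "FMNXNHXVYYRF" -> "NXNHXVYYRF"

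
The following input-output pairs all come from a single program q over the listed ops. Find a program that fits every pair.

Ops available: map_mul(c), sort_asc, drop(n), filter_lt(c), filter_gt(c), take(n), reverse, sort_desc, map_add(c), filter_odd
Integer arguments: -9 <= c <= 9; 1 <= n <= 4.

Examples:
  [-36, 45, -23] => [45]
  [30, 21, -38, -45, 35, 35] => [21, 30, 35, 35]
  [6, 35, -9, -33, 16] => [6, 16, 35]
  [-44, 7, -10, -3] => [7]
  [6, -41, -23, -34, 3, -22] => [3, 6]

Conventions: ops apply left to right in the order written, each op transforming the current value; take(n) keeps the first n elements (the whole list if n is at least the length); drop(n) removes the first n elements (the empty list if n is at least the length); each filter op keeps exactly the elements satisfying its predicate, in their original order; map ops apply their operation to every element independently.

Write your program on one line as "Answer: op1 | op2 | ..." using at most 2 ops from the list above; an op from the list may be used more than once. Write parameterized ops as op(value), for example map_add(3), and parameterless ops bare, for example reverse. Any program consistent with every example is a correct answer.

sort_asc | filter_gt(1)

Check, running the answer program on each example:
  [-36, 45, -23] -> [-36, -23, 45] -> [45]
  [30, 21, -38, -45, 35, 35] -> [-45, -38, 21, 30, 35, 35] -> [21, 30, 35, 35]
  [6, 35, -9, -33, 16] -> [-33, -9, 6, 16, 35] -> [6, 16, 35]
  [-44, 7, -10, -3] -> [-44, -10, -3, 7] -> [7]
  [6, -41, -23, -34, 3, -22] -> [-41, -34, -23, -22, 3, 6] -> [3, 6]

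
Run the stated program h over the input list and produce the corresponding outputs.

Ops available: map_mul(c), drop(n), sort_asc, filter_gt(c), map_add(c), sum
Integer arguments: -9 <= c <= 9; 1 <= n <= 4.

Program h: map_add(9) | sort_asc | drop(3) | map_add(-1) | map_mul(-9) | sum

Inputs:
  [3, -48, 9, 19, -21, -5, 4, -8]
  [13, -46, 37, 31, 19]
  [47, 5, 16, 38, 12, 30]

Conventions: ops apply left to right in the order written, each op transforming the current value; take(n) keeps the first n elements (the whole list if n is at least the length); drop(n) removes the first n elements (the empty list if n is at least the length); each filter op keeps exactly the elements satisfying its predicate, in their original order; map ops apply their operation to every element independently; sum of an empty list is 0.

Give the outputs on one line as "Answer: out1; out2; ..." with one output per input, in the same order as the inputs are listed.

Execution, op by op:
  [3, -48, 9, 19, -21, -5, 4, -8] -> [12, -39, 18, 28, -12, 4, 13, 1] -> [-39, -12, 1, 4, 12, 13, 18, 28] -> [4, 12, 13, 18, 28] -> [3, 11, 12, 17, 27] -> [-27, -99, -108, -153, -243] -> -630
  [13, -46, 37, 31, 19] -> [22, -37, 46, 40, 28] -> [-37, 22, 28, 40, 46] -> [40, 46] -> [39, 45] -> [-351, -405] -> -756
  [47, 5, 16, 38, 12, 30] -> [56, 14, 25, 47, 21, 39] -> [14, 21, 25, 39, 47, 56] -> [39, 47, 56] -> [38, 46, 55] -> [-342, -414, -495] -> -1251

-630; -756; -1251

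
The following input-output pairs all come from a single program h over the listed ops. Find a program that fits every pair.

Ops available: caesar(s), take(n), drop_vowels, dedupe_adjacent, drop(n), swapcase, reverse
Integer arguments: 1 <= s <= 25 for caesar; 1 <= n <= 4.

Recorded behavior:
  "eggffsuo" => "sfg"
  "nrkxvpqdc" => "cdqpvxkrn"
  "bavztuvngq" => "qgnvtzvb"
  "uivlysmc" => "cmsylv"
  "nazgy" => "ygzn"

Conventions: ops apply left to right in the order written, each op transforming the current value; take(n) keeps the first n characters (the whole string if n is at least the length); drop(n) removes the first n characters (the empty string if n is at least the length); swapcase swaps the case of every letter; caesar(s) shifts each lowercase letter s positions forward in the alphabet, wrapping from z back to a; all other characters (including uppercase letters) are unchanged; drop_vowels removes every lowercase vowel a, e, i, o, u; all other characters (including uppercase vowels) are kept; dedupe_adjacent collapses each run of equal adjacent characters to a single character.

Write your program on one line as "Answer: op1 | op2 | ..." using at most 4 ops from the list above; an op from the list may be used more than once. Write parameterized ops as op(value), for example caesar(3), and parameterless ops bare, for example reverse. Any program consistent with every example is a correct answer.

dedupe_adjacent | reverse | drop_vowels

Check, running the answer program on each example:
  "eggffsuo" -> "egfsuo" -> "ousfge" -> "sfg"
  "nrkxvpqdc" -> "nrkxvpqdc" -> "cdqpvxkrn" -> "cdqpvxkrn"
  "bavztuvngq" -> "bavztuvngq" -> "qgnvutzvab" -> "qgnvtzvb"
  "uivlysmc" -> "uivlysmc" -> "cmsylviu" -> "cmsylv"
  "nazgy" -> "nazgy" -> "ygzan" -> "ygzn"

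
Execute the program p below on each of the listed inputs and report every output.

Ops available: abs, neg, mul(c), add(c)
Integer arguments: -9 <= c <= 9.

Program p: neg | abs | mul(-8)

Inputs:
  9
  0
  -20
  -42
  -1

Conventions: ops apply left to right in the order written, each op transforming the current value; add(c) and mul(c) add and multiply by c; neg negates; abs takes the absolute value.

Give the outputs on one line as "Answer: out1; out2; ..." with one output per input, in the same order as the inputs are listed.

Execution, op by op:
  9 -> -9 -> 9 -> -72
  0 -> 0 -> 0 -> 0
  -20 -> 20 -> 20 -> -160
  -42 -> 42 -> 42 -> -336
  -1 -> 1 -> 1 -> -8

-72; 0; -160; -336; -8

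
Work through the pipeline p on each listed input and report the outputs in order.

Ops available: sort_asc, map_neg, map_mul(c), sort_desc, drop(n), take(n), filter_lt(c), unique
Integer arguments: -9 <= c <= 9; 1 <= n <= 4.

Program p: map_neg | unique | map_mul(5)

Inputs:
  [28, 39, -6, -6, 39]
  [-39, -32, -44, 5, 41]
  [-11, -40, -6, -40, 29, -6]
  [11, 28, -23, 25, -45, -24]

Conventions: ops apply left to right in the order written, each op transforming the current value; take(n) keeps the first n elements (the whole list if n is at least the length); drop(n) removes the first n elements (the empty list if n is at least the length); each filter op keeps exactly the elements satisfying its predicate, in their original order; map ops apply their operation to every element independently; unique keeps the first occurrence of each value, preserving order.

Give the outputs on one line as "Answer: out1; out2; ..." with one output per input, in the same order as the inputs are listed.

Execution, op by op:
  [28, 39, -6, -6, 39] -> [-28, -39, 6, 6, -39] -> [-28, -39, 6] -> [-140, -195, 30]
  [-39, -32, -44, 5, 41] -> [39, 32, 44, -5, -41] -> [39, 32, 44, -5, -41] -> [195, 160, 220, -25, -205]
  [-11, -40, -6, -40, 29, -6] -> [11, 40, 6, 40, -29, 6] -> [11, 40, 6, -29] -> [55, 200, 30, -145]
  [11, 28, -23, 25, -45, -24] -> [-11, -28, 23, -25, 45, 24] -> [-11, -28, 23, -25, 45, 24] -> [-55, -140, 115, -125, 225, 120]

[-140, -195, 30]; [195, 160, 220, -25, -205]; [55, 200, 30, -145]; [-55, -140, 115, -125, 225, 120]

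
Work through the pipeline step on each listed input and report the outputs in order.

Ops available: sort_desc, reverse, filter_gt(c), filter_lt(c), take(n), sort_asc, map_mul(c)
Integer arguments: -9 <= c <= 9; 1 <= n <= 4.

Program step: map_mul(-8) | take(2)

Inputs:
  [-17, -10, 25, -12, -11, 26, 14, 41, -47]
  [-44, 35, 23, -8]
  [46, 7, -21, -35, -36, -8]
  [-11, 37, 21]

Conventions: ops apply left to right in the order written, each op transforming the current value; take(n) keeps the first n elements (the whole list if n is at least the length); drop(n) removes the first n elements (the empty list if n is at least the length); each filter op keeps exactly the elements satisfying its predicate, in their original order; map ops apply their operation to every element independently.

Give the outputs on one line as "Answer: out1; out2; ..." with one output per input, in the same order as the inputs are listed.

Execution, op by op:
  [-17, -10, 25, -12, -11, 26, 14, 41, -47] -> [136, 80, -200, 96, 88, -208, -112, -328, 376] -> [136, 80]
  [-44, 35, 23, -8] -> [352, -280, -184, 64] -> [352, -280]
  [46, 7, -21, -35, -36, -8] -> [-368, -56, 168, 280, 288, 64] -> [-368, -56]
  [-11, 37, 21] -> [88, -296, -168] -> [88, -296]

[136, 80]; [352, -280]; [-368, -56]; [88, -296]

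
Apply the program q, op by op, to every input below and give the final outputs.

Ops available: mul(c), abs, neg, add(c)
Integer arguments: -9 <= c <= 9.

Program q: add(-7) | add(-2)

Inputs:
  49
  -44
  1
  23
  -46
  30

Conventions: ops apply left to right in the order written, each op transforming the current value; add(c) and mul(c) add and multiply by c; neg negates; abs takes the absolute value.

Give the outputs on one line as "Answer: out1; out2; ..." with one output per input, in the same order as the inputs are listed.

Execution, op by op:
  49 -> 42 -> 40
  -44 -> -51 -> -53
  1 -> -6 -> -8
  23 -> 16 -> 14
  -46 -> -53 -> -55
  30 -> 23 -> 21

40; -53; -8; 14; -55; 21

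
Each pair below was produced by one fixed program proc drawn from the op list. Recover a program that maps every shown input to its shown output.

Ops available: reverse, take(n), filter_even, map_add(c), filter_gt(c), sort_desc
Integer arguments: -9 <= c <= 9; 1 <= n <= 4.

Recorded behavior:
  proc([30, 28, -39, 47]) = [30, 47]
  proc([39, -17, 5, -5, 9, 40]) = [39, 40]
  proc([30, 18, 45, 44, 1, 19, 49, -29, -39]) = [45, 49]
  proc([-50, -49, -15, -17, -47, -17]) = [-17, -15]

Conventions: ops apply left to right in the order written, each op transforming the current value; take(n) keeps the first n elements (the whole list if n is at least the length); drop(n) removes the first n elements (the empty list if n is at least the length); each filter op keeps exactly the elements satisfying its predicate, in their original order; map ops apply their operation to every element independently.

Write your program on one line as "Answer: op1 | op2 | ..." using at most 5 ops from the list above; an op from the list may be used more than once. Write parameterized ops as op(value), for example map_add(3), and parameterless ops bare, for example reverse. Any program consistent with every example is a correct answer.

reverse | sort_desc | take(2) | reverse

Check, running the answer program on each example:
  [30, 28, -39, 47] -> [47, -39, 28, 30] -> [47, 30, 28, -39] -> [47, 30] -> [30, 47]
  [39, -17, 5, -5, 9, 40] -> [40, 9, -5, 5, -17, 39] -> [40, 39, 9, 5, -5, -17] -> [40, 39] -> [39, 40]
  [30, 18, 45, 44, 1, 19, 49, -29, -39] -> [-39, -29, 49, 19, 1, 44, 45, 18, 30] -> [49, 45, 44, 30, 19, 18, 1, -29, -39] -> [49, 45] -> [45, 49]
  [-50, -49, -15, -17, -47, -17] -> [-17, -47, -17, -15, -49, -50] -> [-15, -17, -17, -47, -49, -50] -> [-15, -17] -> [-17, -15]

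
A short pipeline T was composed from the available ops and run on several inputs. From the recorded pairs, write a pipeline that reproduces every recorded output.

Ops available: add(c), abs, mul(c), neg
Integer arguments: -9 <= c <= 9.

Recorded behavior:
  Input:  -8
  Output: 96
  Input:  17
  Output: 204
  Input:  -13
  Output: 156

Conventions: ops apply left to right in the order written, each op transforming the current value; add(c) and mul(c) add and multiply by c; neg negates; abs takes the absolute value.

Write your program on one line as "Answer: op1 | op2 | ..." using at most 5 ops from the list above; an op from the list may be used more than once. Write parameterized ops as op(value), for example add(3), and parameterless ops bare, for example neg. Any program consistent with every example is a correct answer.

neg | mul(3) | abs | mul(4)

Check, running the answer program on each example:
  -8 -> 8 -> 24 -> 24 -> 96
  17 -> -17 -> -51 -> 51 -> 204
  -13 -> 13 -> 39 -> 39 -> 156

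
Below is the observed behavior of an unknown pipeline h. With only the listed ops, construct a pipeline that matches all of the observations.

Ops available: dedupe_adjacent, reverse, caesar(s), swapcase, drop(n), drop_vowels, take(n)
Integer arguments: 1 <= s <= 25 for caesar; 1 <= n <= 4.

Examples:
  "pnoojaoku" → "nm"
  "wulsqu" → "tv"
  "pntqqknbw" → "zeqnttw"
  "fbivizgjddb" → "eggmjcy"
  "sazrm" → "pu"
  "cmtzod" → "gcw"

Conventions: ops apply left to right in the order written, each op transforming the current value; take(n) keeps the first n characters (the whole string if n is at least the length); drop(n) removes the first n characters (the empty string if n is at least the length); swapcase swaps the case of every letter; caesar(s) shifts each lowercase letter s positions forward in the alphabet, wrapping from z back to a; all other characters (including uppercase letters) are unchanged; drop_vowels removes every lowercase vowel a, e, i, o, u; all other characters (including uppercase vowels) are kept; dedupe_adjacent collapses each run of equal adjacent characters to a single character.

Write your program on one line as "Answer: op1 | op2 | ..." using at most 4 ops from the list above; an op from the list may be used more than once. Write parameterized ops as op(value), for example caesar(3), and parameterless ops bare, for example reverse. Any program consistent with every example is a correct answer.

drop_vowels | drop(2) | caesar(3) | reverse

Check, running the answer program on each example:
  "pnoojaoku" -> "pnjk" -> "jk" -> "mn" -> "nm"
  "wulsqu" -> "wlsq" -> "sq" -> "vt" -> "tv"
  "pntqqknbw" -> "pntqqknbw" -> "tqqknbw" -> "wttnqez" -> "zeqnttw"
  "fbivizgjddb" -> "fbvzgjddb" -> "vzgjddb" -> "ycjmgge" -> "eggmjcy"
  "sazrm" -> "szrm" -> "rm" -> "up" -> "pu"
  "cmtzod" -> "cmtzd" -> "tzd" -> "wcg" -> "gcw"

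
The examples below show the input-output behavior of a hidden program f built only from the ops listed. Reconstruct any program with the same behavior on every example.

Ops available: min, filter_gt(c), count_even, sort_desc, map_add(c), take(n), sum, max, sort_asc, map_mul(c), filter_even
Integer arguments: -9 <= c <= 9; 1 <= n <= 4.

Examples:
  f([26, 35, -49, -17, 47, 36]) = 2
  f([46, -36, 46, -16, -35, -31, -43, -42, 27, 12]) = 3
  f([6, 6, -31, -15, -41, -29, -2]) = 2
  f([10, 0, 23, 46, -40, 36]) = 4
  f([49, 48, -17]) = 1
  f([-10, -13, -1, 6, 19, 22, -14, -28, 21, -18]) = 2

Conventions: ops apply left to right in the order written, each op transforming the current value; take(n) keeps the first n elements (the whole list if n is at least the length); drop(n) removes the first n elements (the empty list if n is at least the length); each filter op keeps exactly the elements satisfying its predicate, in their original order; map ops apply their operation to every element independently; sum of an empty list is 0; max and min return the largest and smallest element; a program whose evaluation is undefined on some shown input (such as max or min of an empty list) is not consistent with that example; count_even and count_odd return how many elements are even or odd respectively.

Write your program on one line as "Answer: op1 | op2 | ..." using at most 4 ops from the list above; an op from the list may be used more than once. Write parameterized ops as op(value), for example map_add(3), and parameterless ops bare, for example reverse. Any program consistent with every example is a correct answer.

filter_gt(-8) | filter_gt(-2) | filter_even | count_even

Check, running the answer program on each example:
  [26, 35, -49, -17, 47, 36] -> [26, 35, 47, 36] -> [26, 35, 47, 36] -> [26, 36] -> 2
  [46, -36, 46, -16, -35, -31, -43, -42, 27, 12] -> [46, 46, 27, 12] -> [46, 46, 27, 12] -> [46, 46, 12] -> 3
  [6, 6, -31, -15, -41, -29, -2] -> [6, 6, -2] -> [6, 6] -> [6, 6] -> 2
  [10, 0, 23, 46, -40, 36] -> [10, 0, 23, 46, 36] -> [10, 0, 23, 46, 36] -> [10, 0, 46, 36] -> 4
  [49, 48, -17] -> [49, 48] -> [49, 48] -> [48] -> 1
  [-10, -13, -1, 6, 19, 22, -14, -28, 21, -18] -> [-1, 6, 19, 22, 21] -> [-1, 6, 19, 22, 21] -> [6, 22] -> 2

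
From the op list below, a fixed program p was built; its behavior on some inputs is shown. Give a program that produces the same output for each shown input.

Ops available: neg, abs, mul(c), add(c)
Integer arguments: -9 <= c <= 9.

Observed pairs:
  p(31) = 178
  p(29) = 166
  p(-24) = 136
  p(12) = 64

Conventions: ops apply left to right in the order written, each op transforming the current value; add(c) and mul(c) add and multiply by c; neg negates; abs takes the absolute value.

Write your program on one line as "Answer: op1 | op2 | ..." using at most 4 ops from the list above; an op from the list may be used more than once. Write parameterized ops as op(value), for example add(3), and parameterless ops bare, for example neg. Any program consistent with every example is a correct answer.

mul(-6) | abs | add(-8)

Check, running the answer program on each example:
  31 -> -186 -> 186 -> 178
  29 -> -174 -> 174 -> 166
  -24 -> 144 -> 144 -> 136
  12 -> -72 -> 72 -> 64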